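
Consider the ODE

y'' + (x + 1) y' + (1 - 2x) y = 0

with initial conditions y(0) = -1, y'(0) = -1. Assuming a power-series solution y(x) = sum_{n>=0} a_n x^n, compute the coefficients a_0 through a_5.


Ansatz: y(x) = sum_{n>=0} a_n x^n, so y'(x) = sum_{n>=1} n a_n x^(n-1) and y''(x) = sum_{n>=2} n(n-1) a_n x^(n-2).
Substitute into P(x) y'' + Q(x) y' + R(x) y = 0 with P(x) = 1, Q(x) = x + 1, R(x) = 1 - 2x, and match powers of x.
Initial conditions: a_0 = -1, a_1 = -1.
Setting the coefficient of each power of x to zero and solving order by order (substituting the coefficients already found):
  x^0: 2 a_2 + a_1 + a_0 = 0  ->  2 a_2 = -a_1 - a_0 = 2  ->  a_2 = 1
  x^1: 6 a_3 + 2 a_2 + 2 a_1 - 2 a_0 = 0  ->  6 a_3 = -2 a_2 - 2 a_1 + 2 a_0 = -2  ->  a_3 = -1/3
  x^2: 12 a_4 + 3 a_3 + 3 a_2 - 2 a_1 = 0  ->  12 a_4 = -3 a_3 - 3 a_2 + 2 a_1 = -4  ->  a_4 = -1/3
  x^3: 20 a_5 + 4 a_4 + 4 a_3 - 2 a_2 = 0  ->  20 a_5 = -4 a_4 - 4 a_3 + 2 a_2 = 14/3  ->  a_5 = 7/30
Truncated series: y(x) = -1 - x + x^2 - (1/3) x^3 - (1/3) x^4 + (7/30) x^5 + O(x^6).

a_0 = -1; a_1 = -1; a_2 = 1; a_3 = -1/3; a_4 = -1/3; a_5 = 7/30


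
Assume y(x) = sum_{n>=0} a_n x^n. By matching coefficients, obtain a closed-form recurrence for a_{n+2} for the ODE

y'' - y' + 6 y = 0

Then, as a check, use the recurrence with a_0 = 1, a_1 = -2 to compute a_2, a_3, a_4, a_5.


Substitute y = sum_n a_n x^n.
y''(x) has coefficient (n+2)(n+1) a_{n+2} at x^n;
-y'(x) has coefficient -(n+1) a_{n+1} at x^n;
6 y(x) has coefficient 6 a_n at x^n.
Matching x^n: (n+2)(n+1) a_{n+2} - (n+1) a_{n+1} + 6 a_n = 0.
Thus a_{n+2} = [(n+1) a_{n+1} - 6 a_n] / ((n+1)(n+2)).

Check with a_0 = 1, a_1 = -2 (apply the recurrence for n = 0, 1, 2, 3): a_0 = 1, a_1 = -2, a_2 = -4, a_3 = 2/3, a_4 = 13/6, a_5 = 7/30.

a_(n+2) = [(n+1) a_(n+1) - 6 a_n] / ((n+1)(n+2)); check: a_0 = 1, a_1 = -2, a_2 = -4, a_3 = 2/3, a_4 = 13/6, a_5 = 7/30


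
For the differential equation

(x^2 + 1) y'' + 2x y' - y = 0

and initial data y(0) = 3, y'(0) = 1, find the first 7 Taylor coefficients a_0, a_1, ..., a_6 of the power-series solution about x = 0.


Ansatz: y(x) = sum_{n>=0} a_n x^n, so y'(x) = sum_{n>=1} n a_n x^(n-1) and y''(x) = sum_{n>=2} n(n-1) a_n x^(n-2).
Substitute into P(x) y'' + Q(x) y' + R(x) y = 0 with P(x) = x^2 + 1, Q(x) = 2x, R(x) = -1, and match powers of x.
Initial conditions: a_0 = 3, a_1 = 1.
Setting the coefficient of each power of x to zero and solving order by order (substituting the coefficients already found):
  x^0: 2 a_2 - a_0 = 0  ->  2 a_2 = a_0 = 3  ->  a_2 = 3/2
  x^1: 6 a_3 + a_1 = 0  ->  6 a_3 = -a_1 = -1  ->  a_3 = -1/6
  x^2: 12 a_4 + 5 a_2 = 0  ->  12 a_4 = -5 a_2 = -15/2  ->  a_4 = -5/8
  x^3: 20 a_5 + 11 a_3 = 0  ->  20 a_5 = -11 a_3 = 11/6  ->  a_5 = 11/120
  x^4: 30 a_6 + 19 a_4 = 0  ->  30 a_6 = -19 a_4 = 95/8  ->  a_6 = 19/48
Truncated series: y(x) = 3 + x + (3/2) x^2 - (1/6) x^3 - (5/8) x^4 + (11/120) x^5 + (19/48) x^6 + O(x^7).

a_0 = 3; a_1 = 1; a_2 = 3/2; a_3 = -1/6; a_4 = -5/8; a_5 = 11/120; a_6 = 19/48


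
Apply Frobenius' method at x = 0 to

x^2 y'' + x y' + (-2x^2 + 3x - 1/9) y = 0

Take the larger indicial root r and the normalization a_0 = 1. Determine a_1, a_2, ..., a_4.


Write in Frobenius form y'' + (p(x)/x) y' + (q(x)/x^2) y = 0:
  p(x) = 1,  q(x) = -2x^2 + 3x - 1/9.
Indicial equation: r(r-1) + (1) r + (-1/9) = 0 -> roots r_1 = 1/3, r_2 = -1/3.
Take r = r_1 = 1/3. Let y(x) = x^r sum_{n>=0} a_n x^n with a_0 = 1.
Substitute y = x^r sum a_n x^n and match x^{r+n}. The recurrence is
  D(n) a_n + 3 a_{n-1} - 2 a_{n-2} = 0,  where D(n) = (r+n)(r+n-1) + (1)(r+n) + (-1/9).
  a_n = [-3 a_{n-1} + 2 a_{n-2}] / D(n).
Since the indicial polynomial factors as (r - r_1)(r - r_2), D(n) = (r_1 + n - r_1)(r_1 + n - r_2) = n(n + 2/3).
Evaluating step by step (a_0 = 1):
  n = 1: D(1) = 1(1 + 2/3) = 5/3; numerator = -3(1) = -3; a_1 = (-3)/(5/3) = -9/5
  n = 2: D(2) = 2(2 + 2/3) = 16/3; numerator = -3(-9/5) + 2(1) = 37/5; a_2 = (37/5)/(16/3) = 111/80
  n = 3: D(3) = 3(3 + 2/3) = 11; numerator = -3(111/80) + 2(-9/5) = -621/80; a_3 = (-621/80)/(11) = -621/880
  n = 4: D(4) = 4(4 + 2/3) = 56/3; numerator = -3(-621/880) + 2(111/80) = 861/176; a_4 = (861/176)/(56/3) = 369/1408

r = 1/3; a_0 = 1; a_1 = -9/5; a_2 = 111/80; a_3 = -621/880; a_4 = 369/1408


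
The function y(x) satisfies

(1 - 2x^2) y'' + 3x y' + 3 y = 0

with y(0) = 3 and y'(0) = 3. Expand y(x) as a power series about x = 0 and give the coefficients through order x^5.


Ansatz: y(x) = sum_{n>=0} a_n x^n, so y'(x) = sum_{n>=1} n a_n x^(n-1) and y''(x) = sum_{n>=2} n(n-1) a_n x^(n-2).
Substitute into P(x) y'' + Q(x) y' + R(x) y = 0 with P(x) = 1 - 2x^2, Q(x) = 3x, R(x) = 3, and match powers of x.
Initial conditions: a_0 = 3, a_1 = 3.
Setting the coefficient of each power of x to zero and solving order by order (substituting the coefficients already found):
  x^0: 2 a_2 + 3 a_0 = 0  ->  2 a_2 = -3 a_0 = -9  ->  a_2 = -9/2
  x^1: 6 a_3 + 6 a_1 = 0  ->  6 a_3 = -6 a_1 = -18  ->  a_3 = -3
  x^2: 12 a_4 + 5 a_2 = 0  ->  12 a_4 = -5 a_2 = 45/2  ->  a_4 = 15/8
  x^3: 20 a_5 = 0  ->  a_5 = 0
Truncated series: y(x) = 3 + 3 x - (9/2) x^2 - 3 x^3 + (15/8) x^4 + O(x^6).

a_0 = 3; a_1 = 3; a_2 = -9/2; a_3 = -3; a_4 = 15/8; a_5 = 0


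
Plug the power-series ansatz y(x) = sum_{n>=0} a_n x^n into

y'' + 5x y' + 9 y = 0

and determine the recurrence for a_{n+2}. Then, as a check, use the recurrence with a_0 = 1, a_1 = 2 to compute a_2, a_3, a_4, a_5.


Substitute y = sum_n a_n x^n.
y''(x) has coefficient (n+2)(n+1) a_{n+2} at x^n;
5 x y'(x) has coefficient 5 n a_n at x^n (shift);
9 y(x) has coefficient 9 a_n at x^n.
Matching x^n: (n+2)(n+1) a_{n+2} + (5n + 9) a_n = 0.
Thus a_{n+2} = (-5n - 9) / ((n+1)(n+2)) * a_n.

Check with a_0 = 1, a_1 = 2 (apply the recurrence for n = 0, 1, 2, 3): a_0 = 1, a_1 = 2, a_2 = -9/2, a_3 = -14/3, a_4 = 57/8, a_5 = 28/5.

a_(n+2) = (-5n - 9) / ((n+1)(n+2)) * a_n; check: a_0 = 1, a_1 = 2, a_2 = -9/2, a_3 = -14/3, a_4 = 57/8, a_5 = 28/5


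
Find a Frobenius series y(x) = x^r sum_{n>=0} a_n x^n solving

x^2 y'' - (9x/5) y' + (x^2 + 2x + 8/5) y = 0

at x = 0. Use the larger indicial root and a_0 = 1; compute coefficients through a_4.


Write in Frobenius form y'' + (p(x)/x) y' + (q(x)/x^2) y = 0:
  p(x) = -9/5,  q(x) = x^2 + 2x + 8/5.
Indicial equation: r(r-1) + (-9/5) r + (8/5) = 0 -> roots r_1 = 2, r_2 = 4/5.
Take r = r_1 = 2. Let y(x) = x^r sum_{n>=0} a_n x^n with a_0 = 1.
Substitute y = x^r sum a_n x^n and match x^{r+n}. The recurrence is
  D(n) a_n + 2 a_{n-1} + 1 a_{n-2} = 0,  where D(n) = (r+n)(r+n-1) + (-9/5)(r+n) + (8/5).
  a_n = [-2 a_{n-1} - 1 a_{n-2}] / D(n).
Since the indicial polynomial factors as (r - r_1)(r - r_2), D(n) = (r_1 + n - r_1)(r_1 + n - r_2) = n(n + 6/5).
Evaluating step by step (a_0 = 1):
  n = 1: D(1) = 1(1 + 6/5) = 11/5; numerator = -2(1) = -2; a_1 = (-2)/(11/5) = -10/11
  n = 2: D(2) = 2(2 + 6/5) = 32/5; numerator = -2(-10/11) - 1(1) = 9/11; a_2 = (9/11)/(32/5) = 45/352
  n = 3: D(3) = 3(3 + 6/5) = 63/5; numerator = -2(45/352) - 1(-10/11) = 115/176; a_3 = (115/176)/(63/5) = 575/11088
  n = 4: D(4) = 4(4 + 6/5) = 104/5; numerator = -2(575/11088) - 1(45/352) = -5135/22176; a_4 = (-5135/22176)/(104/5) = -1975/177408

r = 2; a_0 = 1; a_1 = -10/11; a_2 = 45/352; a_3 = 575/11088; a_4 = -1975/177408


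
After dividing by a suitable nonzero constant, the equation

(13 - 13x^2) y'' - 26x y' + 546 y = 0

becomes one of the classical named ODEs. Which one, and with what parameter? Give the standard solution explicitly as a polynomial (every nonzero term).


All three coefficients share the factor 13; dividing through by 13 gives  (1 - x^2) y'' - 2x y' + 42 y = 0.
This matches the Legendre equation (1 - x^2) y'' - 2x y' + n(n+1) y = 0 (note the -2x y' term) with n(n+1) = 42, so n = 6; the polynomial solution is P_6(x).
With y = sum_k a_k x^k, matching x^k gives (k+2)(k+1) a_{k+2} = [k(k+1) - n(n+1)] a_k = (k - 6)(k + 7) a_k. The right side vanishes at k = 6, so the series with the parity of 6 terminates at degree 6.
Standard normalization (P_n(1) = 1): leading coefficient (2n)!/(2^n (n!)^2) = 479001600/(64*518400) = 231/16, so a_6 = 231/16. Work downward with a_k = (k+1)(k+2) a_{k+2} / ((k - 6)(k + 7)):
  a_4 = (5)(6)(231/16) / ((4 - 6)(4 + 7)) = (3465/8)/(-22) = -315/16
  a_2 = (3)(4)(-315/16) / ((2 - 6)(2 + 7)) = (-945/4)/(-36) = 105/16
  a_0 = (1)(2)(105/16) / ((0 - 6)(0 + 7)) = (105/8)/(-42) = -5/16
Hence P_6(x) = 231 x^6/16 - 315 x^4/16 + 105 x^2/16 - 5/16.

P_6(x); series = 231 x^6/16 - 315 x^4/16 + 105 x^2/16 - 5/16


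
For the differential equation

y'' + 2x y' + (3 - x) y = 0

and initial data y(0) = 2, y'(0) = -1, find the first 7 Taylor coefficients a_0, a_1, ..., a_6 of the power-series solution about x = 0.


Ansatz: y(x) = sum_{n>=0} a_n x^n, so y'(x) = sum_{n>=1} n a_n x^(n-1) and y''(x) = sum_{n>=2} n(n-1) a_n x^(n-2).
Substitute into P(x) y'' + Q(x) y' + R(x) y = 0 with P(x) = 1, Q(x) = 2x, R(x) = 3 - x, and match powers of x.
Initial conditions: a_0 = 2, a_1 = -1.
Setting the coefficient of each power of x to zero and solving order by order (substituting the coefficients already found):
  x^0: 2 a_2 + 3 a_0 = 0  ->  2 a_2 = -3 a_0 = -6  ->  a_2 = -3
  x^1: 6 a_3 + 5 a_1 - a_0 = 0  ->  6 a_3 = -5 a_1 + a_0 = 7  ->  a_3 = 7/6
  x^2: 12 a_4 + 7 a_2 - a_1 = 0  ->  12 a_4 = -7 a_2 + a_1 = 20  ->  a_4 = 5/3
  x^3: 20 a_5 + 9 a_3 - a_2 = 0  ->  20 a_5 = -9 a_3 + a_2 = -27/2  ->  a_5 = -27/40
  x^4: 30 a_6 + 11 a_4 - a_3 = 0  ->  30 a_6 = -11 a_4 + a_3 = -103/6  ->  a_6 = -103/180
Truncated series: y(x) = 2 - x - 3 x^2 + (7/6) x^3 + (5/3) x^4 - (27/40) x^5 - (103/180) x^6 + O(x^7).

a_0 = 2; a_1 = -1; a_2 = -3; a_3 = 7/6; a_4 = 5/3; a_5 = -27/40; a_6 = -103/180


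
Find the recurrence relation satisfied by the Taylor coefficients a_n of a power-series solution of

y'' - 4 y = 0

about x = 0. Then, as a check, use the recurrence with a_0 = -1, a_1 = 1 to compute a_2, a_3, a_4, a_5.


Substitute y = sum_n a_n x^n into y'' + (const) y = 0.
y''(x) = sum_{n>=0} (n+2)(n+1) a_{n+2} x^n.
The ODE becomes sum_n [(n+2)(n+1) a_{n+2} - 4 a_n] x^n = 0.
Setting each coefficient to zero gives the recurrence:
  (n+2)(n+1) a_{n+2} - 4 a_n = 0,
  a_{n+2} = 4 / ((n+1)(n+2)) a_n.

Check with a_0 = -1, a_1 = 1 (apply the recurrence for n = 0, 1, 2, 3): a_0 = -1, a_1 = 1, a_2 = -2, a_3 = 2/3, a_4 = -2/3, a_5 = 2/15.

a_{n+2} = 4/((n+1)(n+2)) * a_n; check: a_0 = -1, a_1 = 1, a_2 = -2, a_3 = 2/3, a_4 = -2/3, a_5 = 2/15


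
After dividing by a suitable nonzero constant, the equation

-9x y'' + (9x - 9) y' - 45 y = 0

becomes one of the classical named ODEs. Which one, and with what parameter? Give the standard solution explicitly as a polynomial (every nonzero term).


All three coefficients share the factor -9; dividing through by -9 gives  x y'' + (1 - x) y' + 5 y = 0.
This matches the Laguerre equation x y'' + (1 - x) y' + n y = 0 with n = 5; the polynomial solution is L_5(x).
With y = sum_k a_k x^k, matching x^k gives (k+1)k a_{k+1} + (k+1) a_{k+1} - k a_k + n a_k = 0, i.e. (k+1)^2 a_{k+1} = (k - n) a_k = (k - 5) a_k. The right side vanishes at k = 5, so the series terminates at degree 5.
Standard normalization L_n(0) = 1 gives a_0 = 1. Work upward with a_{k+1} = (k - 5) a_k / (k+1)^2:
  a_1 = (0 - 5)(1) / 1^2 = -5/1 = -5
  a_2 = (1 - 5)(-5) / 2^2 = 20/4 = 5
  a_3 = (2 - 5)(5) / 3^2 = -15/9 = -5/3
  a_4 = (3 - 5)(-5/3) / 4^2 = (10/3)/16 = 5/24
  a_5 = (4 - 5)(5/24) / 5^2 = (-5/24)/25 = -1/120
Hence L_5(x) = -x^5/120 + 5 x^4/24 - 5 x^3/3 + 5 x^2 - 5 x + 1.

L_5(x); series = -x^5/120 + 5 x^4/24 - 5 x^3/3 + 5 x^2 - 5 x + 1


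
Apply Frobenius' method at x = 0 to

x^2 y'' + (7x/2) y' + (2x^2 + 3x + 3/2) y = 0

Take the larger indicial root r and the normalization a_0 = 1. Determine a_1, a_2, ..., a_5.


Write in Frobenius form y'' + (p(x)/x) y' + (q(x)/x^2) y = 0:
  p(x) = 7/2,  q(x) = 2x^2 + 3x + 3/2.
Indicial equation: r(r-1) + (7/2) r + (3/2) = 0 -> roots r_1 = -1, r_2 = -3/2.
Take r = r_1 = -1. Let y(x) = x^r sum_{n>=0} a_n x^n with a_0 = 1.
Substitute y = x^r sum a_n x^n and match x^{r+n}. The recurrence is
  D(n) a_n + 3 a_{n-1} + 2 a_{n-2} = 0,  where D(n) = (r+n)(r+n-1) + (7/2)(r+n) + (3/2).
  a_n = [-3 a_{n-1} - 2 a_{n-2}] / D(n).
Since the indicial polynomial factors as (r - r_1)(r - r_2), D(n) = (r_1 + n - r_1)(r_1 + n - r_2) = n(n + 1/2).
Evaluating step by step (a_0 = 1):
  n = 1: D(1) = 1(1 + 1/2) = 3/2; numerator = -3(1) = -3; a_1 = (-3)/(3/2) = -2
  n = 2: D(2) = 2(2 + 1/2) = 5; numerator = -3(-2) - 2(1) = 4; a_2 = (4)/(5) = 4/5
  n = 3: D(3) = 3(3 + 1/2) = 21/2; numerator = -3(4/5) - 2(-2) = 8/5; a_3 = (8/5)/(21/2) = 16/105
  n = 4: D(4) = 4(4 + 1/2) = 18; numerator = -3(16/105) - 2(4/5) = -72/35; a_4 = (-72/35)/(18) = -4/35
  n = 5: D(5) = 5(5 + 1/2) = 55/2; numerator = -3(-4/35) - 2(16/105) = 4/105; a_5 = (4/105)/(55/2) = 8/5775

r = -1; a_0 = 1; a_1 = -2; a_2 = 4/5; a_3 = 16/105; a_4 = -4/35; a_5 = 8/5775


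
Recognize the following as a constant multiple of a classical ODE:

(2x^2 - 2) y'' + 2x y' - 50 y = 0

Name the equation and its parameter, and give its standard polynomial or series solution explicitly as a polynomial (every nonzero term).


All three coefficients share the factor -2; dividing through by -2 gives  (1 - x^2) y'' - x y' + 25 y = 0.
This matches the Chebyshev equation (1 - x^2) y'' - x y' + n^2 y = 0 (note the -x y' term, not -2x y') with n^2 = 25, so n = 5; the polynomial solution is T_5(x).
With y = sum_k a_k x^k, matching x^k gives (k+2)(k+1) a_{k+2} = (k^2 - n^2) a_k = (k - 5)(k + 5) a_k. The right side vanishes at k = 5, so the series with the parity of 5 terminates at degree 5.
Standard normalization: leading coefficient of T_n is 2^(n-1), so a_5 = 2^4 = 16. Work downward with a_k = (k+1)(k+2) a_{k+2} / ((k - 5)(k + 5)):
  a_3 = (4)(5)(16) / ((3 - 5)(3 + 5)) = 320/(-16) = -20
  a_1 = (2)(3)(-20) / ((1 - 5)(1 + 5)) = -120/(-24) = 5
Hence T_5(x) = 16 x^5 - 20 x^3 + 5 x.

T_5(x); series = 16 x^5 - 20 x^3 + 5 x


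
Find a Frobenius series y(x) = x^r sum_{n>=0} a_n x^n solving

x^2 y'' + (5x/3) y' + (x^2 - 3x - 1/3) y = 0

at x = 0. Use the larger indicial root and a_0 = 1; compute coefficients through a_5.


Write in Frobenius form y'' + (p(x)/x) y' + (q(x)/x^2) y = 0:
  p(x) = 5/3,  q(x) = x^2 - 3x - 1/3.
Indicial equation: r(r-1) + (5/3) r + (-1/3) = 0 -> roots r_1 = 1/3, r_2 = -1.
Take r = r_1 = 1/3. Let y(x) = x^r sum_{n>=0} a_n x^n with a_0 = 1.
Substitute y = x^r sum a_n x^n and match x^{r+n}. The recurrence is
  D(n) a_n - 3 a_{n-1} + 1 a_{n-2} = 0,  where D(n) = (r+n)(r+n-1) + (5/3)(r+n) + (-1/3).
  a_n = [3 a_{n-1} - 1 a_{n-2}] / D(n).
Since the indicial polynomial factors as (r - r_1)(r - r_2), D(n) = (r_1 + n - r_1)(r_1 + n - r_2) = n(n + 4/3).
Evaluating step by step (a_0 = 1):
  n = 1: D(1) = 1(1 + 4/3) = 7/3; numerator = 3(1) = 3; a_1 = (3)/(7/3) = 9/7
  n = 2: D(2) = 2(2 + 4/3) = 20/3; numerator = 3(9/7) - 1(1) = 20/7; a_2 = (20/7)/(20/3) = 3/7
  n = 3: D(3) = 3(3 + 4/3) = 13; numerator = 3(3/7) - 1(9/7) = 0; a_3 = (0)/(13) = 0
  n = 4: D(4) = 4(4 + 4/3) = 64/3; numerator = 3(0) - 1(3/7) = -3/7; a_4 = (-3/7)/(64/3) = -9/448
  n = 5: D(5) = 5(5 + 4/3) = 95/3; numerator = 3(-9/448) - 1(0) = -27/448; a_5 = (-27/448)/(95/3) = -81/42560

r = 1/3; a_0 = 1; a_1 = 9/7; a_2 = 3/7; a_3 = 0; a_4 = -9/448; a_5 = -81/42560


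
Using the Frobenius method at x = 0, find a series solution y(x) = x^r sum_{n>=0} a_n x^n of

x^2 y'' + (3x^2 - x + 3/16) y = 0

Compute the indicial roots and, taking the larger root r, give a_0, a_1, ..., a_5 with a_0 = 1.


Write in Frobenius form y'' + (p(x)/x) y' + (q(x)/x^2) y = 0:
  p(x) = 0,  q(x) = 3x^2 - x + 3/16.
Indicial equation: r(r-1) + (0) r + (3/16) = 0 -> roots r_1 = 3/4, r_2 = 1/4.
Take r = r_1 = 3/4. Let y(x) = x^r sum_{n>=0} a_n x^n with a_0 = 1.
Substitute y = x^r sum a_n x^n and match x^{r+n}. The recurrence is
  D(n) a_n - 1 a_{n-1} + 3 a_{n-2} = 0,  where D(n) = (r+n)(r+n-1) + (0)(r+n) + (3/16).
  a_n = [1 a_{n-1} - 3 a_{n-2}] / D(n).
Since the indicial polynomial factors as (r - r_1)(r - r_2), D(n) = (r_1 + n - r_1)(r_1 + n - r_2) = n(n + 1/2).
Evaluating step by step (a_0 = 1):
  n = 1: D(1) = 1(1 + 1/2) = 3/2; numerator = 1(1) = 1; a_1 = (1)/(3/2) = 2/3
  n = 2: D(2) = 2(2 + 1/2) = 5; numerator = 1(2/3) - 3(1) = -7/3; a_2 = (-7/3)/(5) = -7/15
  n = 3: D(3) = 3(3 + 1/2) = 21/2; numerator = 1(-7/15) - 3(2/3) = -37/15; a_3 = (-37/15)/(21/2) = -74/315
  n = 4: D(4) = 4(4 + 1/2) = 18; numerator = 1(-74/315) - 3(-7/15) = 367/315; a_4 = (367/315)/(18) = 367/5670
  n = 5: D(5) = 5(5 + 1/2) = 55/2; numerator = 1(367/5670) - 3(-74/315) = 4363/5670; a_5 = (4363/5670)/(55/2) = 4363/155925

r = 3/4; a_0 = 1; a_1 = 2/3; a_2 = -7/15; a_3 = -74/315; a_4 = 367/5670; a_5 = 4363/155925


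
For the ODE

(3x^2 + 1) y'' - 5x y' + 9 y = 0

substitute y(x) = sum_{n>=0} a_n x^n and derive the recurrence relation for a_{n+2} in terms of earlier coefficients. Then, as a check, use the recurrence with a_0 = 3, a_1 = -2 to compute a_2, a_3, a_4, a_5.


Substitute y = sum_n a_n x^n.
(1 + 3 x^2) y'' contributes (n+2)(n+1) a_{n+2} + 3 n(n-1) a_n at x^n.
-5 x y'(x) contributes -5 n a_n at x^n.
9 y(x) contributes 9 a_n at x^n.
Matching x^n: (n+2)(n+1) a_{n+2} + (3 n(n-1) - 5 n + 9) a_n = 0.
Thus a_{n+2} = (-3 n(n-1) + 5 n - 9) / ((n+1)(n+2)) * a_n.

Check with a_0 = 3, a_1 = -2 (apply the recurrence for n = 0, 1, 2, 3): a_0 = 3, a_1 = -2, a_2 = -27/2, a_3 = 4/3, a_4 = 45/8, a_5 = -4/5.

a_(n+2) = (-3 n(n-1) + 5 n - 9) / ((n+1)(n+2)) * a_n; check: a_0 = 3, a_1 = -2, a_2 = -27/2, a_3 = 4/3, a_4 = 45/8, a_5 = -4/5


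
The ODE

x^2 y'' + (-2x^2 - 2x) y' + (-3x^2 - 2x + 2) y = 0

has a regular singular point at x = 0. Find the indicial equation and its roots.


Divide by x^2 to reach normal form y'' + P_1(x) y' + P_2(x) y = 0 with P_1(x) = -2 - 2/x and P_2(x) = -3 - 2/x + 2/x^2.
x = 0 is a singular point because the y'-coefficient -2 - 2/x has a pole at x = 0 and the y-coefficient -3 - 2/x + 2/x^2 has a pole at x = 0.
It is a regular singular point because x P_1(x) = p(x) = -2x - 2 and x^2 P_2(x) = q(x) = -3x^2 - 2x + 2 are polynomials, hence analytic at x = 0.
p(0) = -2,  q(0) = 2.
Indicial equation: r(r-1) + p(0) r + q(0) = 0, i.e. r^2 + (p(0) - 1) r + q(0) = 0, i.e. r^2 - 3 r + 2 = 0.
Discriminant: (-3)^2 - 4(2) = 1, so r = (3 ± 1)/2.
Solving: r_1 = 2, r_2 = 1.

indicial: r^2 - 3 r + 2 = 0; roots r_1 = 2, r_2 = 1


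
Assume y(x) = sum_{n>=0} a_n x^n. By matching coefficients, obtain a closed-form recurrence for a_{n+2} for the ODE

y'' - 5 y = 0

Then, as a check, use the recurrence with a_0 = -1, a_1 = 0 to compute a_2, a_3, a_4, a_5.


Substitute y = sum_n a_n x^n into y'' + (const) y = 0.
y''(x) = sum_{n>=0} (n+2)(n+1) a_{n+2} x^n.
The ODE becomes sum_n [(n+2)(n+1) a_{n+2} - 5 a_n] x^n = 0.
Setting each coefficient to zero gives the recurrence:
  (n+2)(n+1) a_{n+2} - 5 a_n = 0,
  a_{n+2} = 5 / ((n+1)(n+2)) a_n.

Check with a_0 = -1, a_1 = 0 (apply the recurrence for n = 0, 1, 2, 3): a_0 = -1, a_1 = 0, a_2 = -5/2, a_3 = 0, a_4 = -25/24, a_5 = 0.

a_{n+2} = 5/((n+1)(n+2)) * a_n; check: a_0 = -1, a_1 = 0, a_2 = -5/2, a_3 = 0, a_4 = -25/24, a_5 = 0


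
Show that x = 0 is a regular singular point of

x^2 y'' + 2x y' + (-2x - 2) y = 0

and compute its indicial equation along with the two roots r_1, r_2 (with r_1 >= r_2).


Divide by x^2 to reach normal form y'' + P_1(x) y' + P_2(x) y = 0 with P_1(x) = 2/x and P_2(x) = -2/x - 2/x^2.
x = 0 is a singular point because the y'-coefficient 2/x has a pole at x = 0 and the y-coefficient -2/x - 2/x^2 has a pole at x = 0.
It is a regular singular point because x P_1(x) = p(x) = 2 and x^2 P_2(x) = q(x) = -2x - 2 are polynomials, hence analytic at x = 0.
p(0) = 2,  q(0) = -2.
Indicial equation: r(r-1) + p(0) r + q(0) = 0, i.e. r^2 + (p(0) - 1) r + q(0) = 0, i.e. r^2 + 1 r - 2 = 0.
Discriminant: (1)^2 - 4(-2) = 9, so r = (-1 ± 3)/2.
Solving: r_1 = 1, r_2 = -2.

indicial: r^2 + 1 r - 2 = 0; roots r_1 = 1, r_2 = -2


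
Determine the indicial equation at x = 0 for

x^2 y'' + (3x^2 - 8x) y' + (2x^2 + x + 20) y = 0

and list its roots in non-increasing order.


Divide by x^2 to reach normal form y'' + P_1(x) y' + P_2(x) y = 0 with P_1(x) = 3 - 8/x and P_2(x) = 2 + 1/x + 20/x^2.
x = 0 is a singular point because the y'-coefficient 3 - 8/x has a pole at x = 0 and the y-coefficient 2 + 1/x + 20/x^2 has a pole at x = 0.
It is a regular singular point because x P_1(x) = p(x) = 3x - 8 and x^2 P_2(x) = q(x) = 2x^2 + x + 20 are polynomials, hence analytic at x = 0.
p(0) = -8,  q(0) = 20.
Indicial equation: r(r-1) + p(0) r + q(0) = 0, i.e. r^2 + (p(0) - 1) r + q(0) = 0, i.e. r^2 - 9 r + 20 = 0.
Discriminant: (-9)^2 - 4(20) = 1, so r = (9 ± 1)/2.
Solving: r_1 = 5, r_2 = 4.

indicial: r^2 - 9 r + 20 = 0; roots r_1 = 5, r_2 = 4


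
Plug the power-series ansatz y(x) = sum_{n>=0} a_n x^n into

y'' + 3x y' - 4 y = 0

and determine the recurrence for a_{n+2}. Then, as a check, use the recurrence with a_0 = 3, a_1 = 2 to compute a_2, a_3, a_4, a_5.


Substitute y = sum_n a_n x^n.
y''(x) has coefficient (n+2)(n+1) a_{n+2} at x^n;
3 x y'(x) has coefficient 3 n a_n at x^n (shift);
-4 y(x) has coefficient -4 a_n at x^n.
Matching x^n: (n+2)(n+1) a_{n+2} + (3n - 4) a_n = 0.
Thus a_{n+2} = (-3n + 4) / ((n+1)(n+2)) * a_n.

Check with a_0 = 3, a_1 = 2 (apply the recurrence for n = 0, 1, 2, 3): a_0 = 3, a_1 = 2, a_2 = 6, a_3 = 1/3, a_4 = -1, a_5 = -1/12.

a_(n+2) = (-3n + 4) / ((n+1)(n+2)) * a_n; check: a_0 = 3, a_1 = 2, a_2 = 6, a_3 = 1/3, a_4 = -1, a_5 = -1/12


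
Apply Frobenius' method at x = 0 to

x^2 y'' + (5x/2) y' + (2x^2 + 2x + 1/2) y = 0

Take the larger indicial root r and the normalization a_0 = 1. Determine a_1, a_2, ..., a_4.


Write in Frobenius form y'' + (p(x)/x) y' + (q(x)/x^2) y = 0:
  p(x) = 5/2,  q(x) = 2x^2 + 2x + 1/2.
Indicial equation: r(r-1) + (5/2) r + (1/2) = 0 -> roots r_1 = -1/2, r_2 = -1.
Take r = r_1 = -1/2. Let y(x) = x^r sum_{n>=0} a_n x^n with a_0 = 1.
Substitute y = x^r sum a_n x^n and match x^{r+n}. The recurrence is
  D(n) a_n + 2 a_{n-1} + 2 a_{n-2} = 0,  where D(n) = (r+n)(r+n-1) + (5/2)(r+n) + (1/2).
  a_n = [-2 a_{n-1} - 2 a_{n-2}] / D(n).
Since the indicial polynomial factors as (r - r_1)(r - r_2), D(n) = (r_1 + n - r_1)(r_1 + n - r_2) = n(n + 1/2).
Evaluating step by step (a_0 = 1):
  n = 1: D(1) = 1(1 + 1/2) = 3/2; numerator = -2(1) = -2; a_1 = (-2)/(3/2) = -4/3
  n = 2: D(2) = 2(2 + 1/2) = 5; numerator = -2(-4/3) - 2(1) = 2/3; a_2 = (2/3)/(5) = 2/15
  n = 3: D(3) = 3(3 + 1/2) = 21/2; numerator = -2(2/15) - 2(-4/3) = 12/5; a_3 = (12/5)/(21/2) = 8/35
  n = 4: D(4) = 4(4 + 1/2) = 18; numerator = -2(8/35) - 2(2/15) = -76/105; a_4 = (-76/105)/(18) = -38/945

r = -1/2; a_0 = 1; a_1 = -4/3; a_2 = 2/15; a_3 = 8/35; a_4 = -38/945


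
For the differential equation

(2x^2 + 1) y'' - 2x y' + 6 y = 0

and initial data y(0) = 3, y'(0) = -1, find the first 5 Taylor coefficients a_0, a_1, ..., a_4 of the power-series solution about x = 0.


Ansatz: y(x) = sum_{n>=0} a_n x^n, so y'(x) = sum_{n>=1} n a_n x^(n-1) and y''(x) = sum_{n>=2} n(n-1) a_n x^(n-2).
Substitute into P(x) y'' + Q(x) y' + R(x) y = 0 with P(x) = 2x^2 + 1, Q(x) = -2x, R(x) = 6, and match powers of x.
Initial conditions: a_0 = 3, a_1 = -1.
Setting the coefficient of each power of x to zero and solving order by order (substituting the coefficients already found):
  x^0: 2 a_2 + 6 a_0 = 0  ->  2 a_2 = -6 a_0 = -18  ->  a_2 = -9
  x^1: 6 a_3 + 4 a_1 = 0  ->  6 a_3 = -4 a_1 = 4  ->  a_3 = 2/3
  x^2: 12 a_4 + 6 a_2 = 0  ->  12 a_4 = -6 a_2 = 54  ->  a_4 = 9/2
Truncated series: y(x) = 3 - x - 9 x^2 + (2/3) x^3 + (9/2) x^4 + O(x^5).

a_0 = 3; a_1 = -1; a_2 = -9; a_3 = 2/3; a_4 = 9/2


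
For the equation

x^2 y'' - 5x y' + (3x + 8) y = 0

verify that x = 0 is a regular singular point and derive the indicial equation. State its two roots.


Divide by x^2 to reach normal form y'' + P_1(x) y' + P_2(x) y = 0 with P_1(x) = -5/x and P_2(x) = 3/x + 8/x^2.
x = 0 is a singular point because the y'-coefficient -5/x has a pole at x = 0 and the y-coefficient 3/x + 8/x^2 has a pole at x = 0.
It is a regular singular point because x P_1(x) = p(x) = -5 and x^2 P_2(x) = q(x) = 3x + 8 are polynomials, hence analytic at x = 0.
p(0) = -5,  q(0) = 8.
Indicial equation: r(r-1) + p(0) r + q(0) = 0, i.e. r^2 + (p(0) - 1) r + q(0) = 0, i.e. r^2 - 6 r + 8 = 0.
Discriminant: (-6)^2 - 4(8) = 4, so r = (6 ± 2)/2.
Solving: r_1 = 4, r_2 = 2.

indicial: r^2 - 6 r + 8 = 0; roots r_1 = 4, r_2 = 2


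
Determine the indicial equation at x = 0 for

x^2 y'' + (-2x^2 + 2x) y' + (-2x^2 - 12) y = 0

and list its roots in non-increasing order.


Divide by x^2 to reach normal form y'' + P_1(x) y' + P_2(x) y = 0 with P_1(x) = -2 + 2/x and P_2(x) = -2 - 12/x^2.
x = 0 is a singular point because the y'-coefficient -2 + 2/x has a pole at x = 0 and the y-coefficient -2 - 12/x^2 has a pole at x = 0.
It is a regular singular point because x P_1(x) = p(x) = 2 - 2x and x^2 P_2(x) = q(x) = -2x^2 - 12 are polynomials, hence analytic at x = 0.
p(0) = 2,  q(0) = -12.
Indicial equation: r(r-1) + p(0) r + q(0) = 0, i.e. r^2 + (p(0) - 1) r + q(0) = 0, i.e. r^2 + 1 r - 12 = 0.
Discriminant: (1)^2 - 4(-12) = 49, so r = (-1 ± 7)/2.
Solving: r_1 = 3, r_2 = -4.

indicial: r^2 + 1 r - 12 = 0; roots r_1 = 3, r_2 = -4


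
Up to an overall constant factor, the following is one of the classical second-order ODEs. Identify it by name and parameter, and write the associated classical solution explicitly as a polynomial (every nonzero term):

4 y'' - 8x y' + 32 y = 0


All three coefficients share the factor 4; dividing through by 4 gives  y'' - 2x y' + 8 y = 0.
This matches the Hermite equation y'' - 2x y' + 2n y = 0 with 2n = 8, so n = 4; the polynomial solution is H_4(x).
With y = sum_k a_k x^k, matching x^k gives (k+2)(k+1) a_{k+2} = 2(k - n) a_k = 2(k - 4) a_k. The right side vanishes at k = 4, so the series with the parity of 4 terminates at degree 4.
Standard normalization: leading coefficient of H_n is 2^n, so a_4 = 2^4 = 16. Work downward with a_k = (k+1)(k+2) a_{k+2} / (2(k - n)):
  a_2 = (3)(4)(16) / (2(2 - 4)) = 192/(-4) = -48
  a_0 = (1)(2)(-48) / (2(0 - 4)) = -96/(-8) = 12
Hence H_4(x) = 16 x^4 - 48 x^2 + 12.

H_4(x); series = 16 x^4 - 48 x^2 + 12


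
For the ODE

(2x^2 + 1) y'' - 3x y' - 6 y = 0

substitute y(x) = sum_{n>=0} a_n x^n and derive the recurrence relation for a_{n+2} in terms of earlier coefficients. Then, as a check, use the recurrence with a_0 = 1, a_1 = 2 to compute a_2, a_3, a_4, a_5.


Substitute y = sum_n a_n x^n.
(1 + 2 x^2) y'' contributes (n+2)(n+1) a_{n+2} + 2 n(n-1) a_n at x^n.
-3 x y'(x) contributes -3 n a_n at x^n.
-6 y(x) contributes -6 a_n at x^n.
Matching x^n: (n+2)(n+1) a_{n+2} + (2 n(n-1) - 3 n - 6) a_n = 0.
Thus a_{n+2} = (-2 n(n-1) + 3 n + 6) / ((n+1)(n+2)) * a_n.

Check with a_0 = 1, a_1 = 2 (apply the recurrence for n = 0, 1, 2, 3): a_0 = 1, a_1 = 2, a_2 = 3, a_3 = 3, a_4 = 2, a_5 = 9/20.

a_(n+2) = (-2 n(n-1) + 3 n + 6) / ((n+1)(n+2)) * a_n; check: a_0 = 1, a_1 = 2, a_2 = 3, a_3 = 3, a_4 = 2, a_5 = 9/20


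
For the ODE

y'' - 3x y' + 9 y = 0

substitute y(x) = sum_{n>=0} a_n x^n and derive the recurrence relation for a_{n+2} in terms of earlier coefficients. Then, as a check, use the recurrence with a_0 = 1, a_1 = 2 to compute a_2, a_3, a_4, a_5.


Substitute y = sum_n a_n x^n.
y''(x) has coefficient (n+2)(n+1) a_{n+2} at x^n;
-3 x y'(x) has coefficient -3 n a_n at x^n (shift);
9 y(x) has coefficient 9 a_n at x^n.
Matching x^n: (n+2)(n+1) a_{n+2} + (-3n + 9) a_n = 0.
Thus a_{n+2} = (3n - 9) / ((n+1)(n+2)) * a_n.

Check with a_0 = 1, a_1 = 2 (apply the recurrence for n = 0, 1, 2, 3): a_0 = 1, a_1 = 2, a_2 = -9/2, a_3 = -2, a_4 = 9/8, a_5 = 0.

a_(n+2) = (3n - 9) / ((n+1)(n+2)) * a_n; check: a_0 = 1, a_1 = 2, a_2 = -9/2, a_3 = -2, a_4 = 9/8, a_5 = 0


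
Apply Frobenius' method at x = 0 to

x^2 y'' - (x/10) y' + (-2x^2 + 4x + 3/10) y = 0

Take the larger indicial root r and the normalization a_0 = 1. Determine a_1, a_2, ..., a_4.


Write in Frobenius form y'' + (p(x)/x) y' + (q(x)/x^2) y = 0:
  p(x) = -1/10,  q(x) = -2x^2 + 4x + 3/10.
Indicial equation: r(r-1) + (-1/10) r + (3/10) = 0 -> roots r_1 = 3/5, r_2 = 1/2.
Take r = r_1 = 3/5. Let y(x) = x^r sum_{n>=0} a_n x^n with a_0 = 1.
Substitute y = x^r sum a_n x^n and match x^{r+n}. The recurrence is
  D(n) a_n + 4 a_{n-1} - 2 a_{n-2} = 0,  where D(n) = (r+n)(r+n-1) + (-1/10)(r+n) + (3/10).
  a_n = [-4 a_{n-1} + 2 a_{n-2}] / D(n).
Since the indicial polynomial factors as (r - r_1)(r - r_2), D(n) = (r_1 + n - r_1)(r_1 + n - r_2) = n(n + 1/10).
Evaluating step by step (a_0 = 1):
  n = 1: D(1) = 1(1 + 1/10) = 11/10; numerator = -4(1) = -4; a_1 = (-4)/(11/10) = -40/11
  n = 2: D(2) = 2(2 + 1/10) = 21/5; numerator = -4(-40/11) + 2(1) = 182/11; a_2 = (182/11)/(21/5) = 130/33
  n = 3: D(3) = 3(3 + 1/10) = 93/10; numerator = -4(130/33) + 2(-40/11) = -760/33; a_3 = (-760/33)/(93/10) = -7600/3069
  n = 4: D(4) = 4(4 + 1/10) = 82/5; numerator = -4(-7600/3069) + 2(130/33) = 54580/3069; a_4 = (54580/3069)/(82/5) = 136450/125829

r = 3/5; a_0 = 1; a_1 = -40/11; a_2 = 130/33; a_3 = -7600/3069; a_4 = 136450/125829


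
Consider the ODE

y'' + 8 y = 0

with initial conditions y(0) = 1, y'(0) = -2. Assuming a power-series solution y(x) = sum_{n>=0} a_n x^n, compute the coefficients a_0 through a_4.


Ansatz: y(x) = sum_{n>=0} a_n x^n, so y'(x) = sum_{n>=1} n a_n x^(n-1) and y''(x) = sum_{n>=2} n(n-1) a_n x^(n-2).
Substitute into P(x) y'' + Q(x) y' + R(x) y = 0 with P(x) = 1, Q(x) = 0, R(x) = 8, and match powers of x.
Initial conditions: a_0 = 1, a_1 = -2.
Setting the coefficient of each power of x to zero and solving order by order (substituting the coefficients already found):
  x^0: 2 a_2 + 8 a_0 = 0  ->  2 a_2 = -8 a_0 = -8  ->  a_2 = -4
  x^1: 6 a_3 + 8 a_1 = 0  ->  6 a_3 = -8 a_1 = 16  ->  a_3 = 8/3
  x^2: 12 a_4 + 8 a_2 = 0  ->  12 a_4 = -8 a_2 = 32  ->  a_4 = 8/3
Truncated series: y(x) = 1 - 2 x - 4 x^2 + (8/3) x^3 + (8/3) x^4 + O(x^5).

a_0 = 1; a_1 = -2; a_2 = -4; a_3 = 8/3; a_4 = 8/3


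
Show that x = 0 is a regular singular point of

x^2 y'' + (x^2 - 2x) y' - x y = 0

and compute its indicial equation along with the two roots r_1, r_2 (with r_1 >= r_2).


Divide by x^2 to reach normal form y'' + P_1(x) y' + P_2(x) y = 0 with P_1(x) = 1 - 2/x and P_2(x) = -1/x.
x = 0 is a singular point because the y'-coefficient 1 - 2/x has a pole at x = 0 and the y-coefficient -1/x has a pole at x = 0.
It is a regular singular point because x P_1(x) = p(x) = x - 2 and x^2 P_2(x) = q(x) = -x are polynomials, hence analytic at x = 0.
p(0) = -2,  q(0) = 0.
Indicial equation: r(r-1) + p(0) r + q(0) = 0, i.e. r^2 + (p(0) - 1) r + q(0) = 0, i.e. r^2 - 3 r = 0.
Discriminant: (-3)^2 - 4(0) = 9, so r = (3 ± 3)/2.
Solving: r_1 = 3, r_2 = 0.

indicial: r^2 - 3 r = 0; roots r_1 = 3, r_2 = 0


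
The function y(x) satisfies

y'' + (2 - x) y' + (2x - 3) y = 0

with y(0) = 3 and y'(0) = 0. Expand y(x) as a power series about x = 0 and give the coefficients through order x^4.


Ansatz: y(x) = sum_{n>=0} a_n x^n, so y'(x) = sum_{n>=1} n a_n x^(n-1) and y''(x) = sum_{n>=2} n(n-1) a_n x^(n-2).
Substitute into P(x) y'' + Q(x) y' + R(x) y = 0 with P(x) = 1, Q(x) = 2 - x, R(x) = 2x - 3, and match powers of x.
Initial conditions: a_0 = 3, a_1 = 0.
Setting the coefficient of each power of x to zero and solving order by order (substituting the coefficients already found):
  x^0: 2 a_2 + 2 a_1 - 3 a_0 = 0  ->  2 a_2 = -2 a_1 + 3 a_0 = 9  ->  a_2 = 9/2
  x^1: 6 a_3 + 4 a_2 - 4 a_1 + 2 a_0 = 0  ->  6 a_3 = -4 a_2 + 4 a_1 - 2 a_0 = -24  ->  a_3 = -4
  x^2: 12 a_4 + 6 a_3 - 5 a_2 + 2 a_1 = 0  ->  12 a_4 = -6 a_3 + 5 a_2 - 2 a_1 = 93/2  ->  a_4 = 31/8
Truncated series: y(x) = 3 + (9/2) x^2 - 4 x^3 + (31/8) x^4 + O(x^5).

a_0 = 3; a_1 = 0; a_2 = 9/2; a_3 = -4; a_4 = 31/8


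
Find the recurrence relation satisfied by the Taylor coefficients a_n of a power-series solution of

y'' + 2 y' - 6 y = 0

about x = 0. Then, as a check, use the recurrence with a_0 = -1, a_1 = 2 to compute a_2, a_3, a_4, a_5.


Substitute y = sum_n a_n x^n.
y''(x) has coefficient (n+2)(n+1) a_{n+2} at x^n;
2 y'(x) has coefficient 2 (n+1) a_{n+1} at x^n;
-6 y(x) has coefficient -6 a_n at x^n.
Matching x^n: (n+2)(n+1) a_{n+2} + 2 (n+1) a_{n+1} - 6 a_n = 0.
Thus a_{n+2} = [-2 (n+1) a_{n+1} + 6 a_n] / ((n+1)(n+2)).

Check with a_0 = -1, a_1 = 2 (apply the recurrence for n = 0, 1, 2, 3): a_0 = -1, a_1 = 2, a_2 = -5, a_3 = 16/3, a_4 = -31/6, a_5 = 11/3.

a_(n+2) = [-2 (n+1) a_(n+1) + 6 a_n] / ((n+1)(n+2)); check: a_0 = -1, a_1 = 2, a_2 = -5, a_3 = 16/3, a_4 = -31/6, a_5 = 11/3


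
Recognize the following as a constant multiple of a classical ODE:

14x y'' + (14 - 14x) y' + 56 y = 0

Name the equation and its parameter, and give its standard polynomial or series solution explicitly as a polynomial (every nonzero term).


All three coefficients share the factor 14; dividing through by 14 gives  x y'' + (1 - x) y' + 4 y = 0.
This matches the Laguerre equation x y'' + (1 - x) y' + n y = 0 with n = 4; the polynomial solution is L_4(x).
With y = sum_k a_k x^k, matching x^k gives (k+1)k a_{k+1} + (k+1) a_{k+1} - k a_k + n a_k = 0, i.e. (k+1)^2 a_{k+1} = (k - n) a_k = (k - 4) a_k. The right side vanishes at k = 4, so the series terminates at degree 4.
Standard normalization L_n(0) = 1 gives a_0 = 1. Work upward with a_{k+1} = (k - 4) a_k / (k+1)^2:
  a_1 = (0 - 4)(1) / 1^2 = -4/1 = -4
  a_2 = (1 - 4)(-4) / 2^2 = 12/4 = 3
  a_3 = (2 - 4)(3) / 3^2 = -6/9 = -2/3
  a_4 = (3 - 4)(-2/3) / 4^2 = (2/3)/16 = 1/24
Hence L_4(x) = x^4/24 - 2 x^3/3 + 3 x^2 - 4 x + 1.

L_4(x); series = x^4/24 - 2 x^3/3 + 3 x^2 - 4 x + 1


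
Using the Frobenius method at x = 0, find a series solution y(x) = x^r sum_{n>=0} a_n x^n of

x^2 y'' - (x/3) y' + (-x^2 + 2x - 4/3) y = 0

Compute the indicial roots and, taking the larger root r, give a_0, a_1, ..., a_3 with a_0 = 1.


Write in Frobenius form y'' + (p(x)/x) y' + (q(x)/x^2) y = 0:
  p(x) = -1/3,  q(x) = -x^2 + 2x - 4/3.
Indicial equation: r(r-1) + (-1/3) r + (-4/3) = 0 -> roots r_1 = 2, r_2 = -2/3.
Take r = r_1 = 2. Let y(x) = x^r sum_{n>=0} a_n x^n with a_0 = 1.
Substitute y = x^r sum a_n x^n and match x^{r+n}. The recurrence is
  D(n) a_n + 2 a_{n-1} - 1 a_{n-2} = 0,  where D(n) = (r+n)(r+n-1) + (-1/3)(r+n) + (-4/3).
  a_n = [-2 a_{n-1} + 1 a_{n-2}] / D(n).
Since the indicial polynomial factors as (r - r_1)(r - r_2), D(n) = (r_1 + n - r_1)(r_1 + n - r_2) = n(n + 8/3).
Evaluating step by step (a_0 = 1):
  n = 1: D(1) = 1(1 + 8/3) = 11/3; numerator = -2(1) = -2; a_1 = (-2)/(11/3) = -6/11
  n = 2: D(2) = 2(2 + 8/3) = 28/3; numerator = -2(-6/11) + 1(1) = 23/11; a_2 = (23/11)/(28/3) = 69/308
  n = 3: D(3) = 3(3 + 8/3) = 17; numerator = -2(69/308) + 1(-6/11) = -153/154; a_3 = (-153/154)/(17) = -9/154

r = 2; a_0 = 1; a_1 = -6/11; a_2 = 69/308; a_3 = -9/154


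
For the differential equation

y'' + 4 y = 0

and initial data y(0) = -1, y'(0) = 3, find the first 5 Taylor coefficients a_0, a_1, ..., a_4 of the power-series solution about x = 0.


Ansatz: y(x) = sum_{n>=0} a_n x^n, so y'(x) = sum_{n>=1} n a_n x^(n-1) and y''(x) = sum_{n>=2} n(n-1) a_n x^(n-2).
Substitute into P(x) y'' + Q(x) y' + R(x) y = 0 with P(x) = 1, Q(x) = 0, R(x) = 4, and match powers of x.
Initial conditions: a_0 = -1, a_1 = 3.
Setting the coefficient of each power of x to zero and solving order by order (substituting the coefficients already found):
  x^0: 2 a_2 + 4 a_0 = 0  ->  2 a_2 = -4 a_0 = 4  ->  a_2 = 2
  x^1: 6 a_3 + 4 a_1 = 0  ->  6 a_3 = -4 a_1 = -12  ->  a_3 = -2
  x^2: 12 a_4 + 4 a_2 = 0  ->  12 a_4 = -4 a_2 = -8  ->  a_4 = -2/3
Truncated series: y(x) = -1 + 3 x + 2 x^2 - 2 x^3 - (2/3) x^4 + O(x^5).

a_0 = -1; a_1 = 3; a_2 = 2; a_3 = -2; a_4 = -2/3


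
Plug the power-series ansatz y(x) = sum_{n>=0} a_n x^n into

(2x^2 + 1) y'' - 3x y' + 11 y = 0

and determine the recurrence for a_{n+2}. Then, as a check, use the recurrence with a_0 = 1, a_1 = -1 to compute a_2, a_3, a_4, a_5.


Substitute y = sum_n a_n x^n.
(1 + 2 x^2) y'' contributes (n+2)(n+1) a_{n+2} + 2 n(n-1) a_n at x^n.
-3 x y'(x) contributes -3 n a_n at x^n.
11 y(x) contributes 11 a_n at x^n.
Matching x^n: (n+2)(n+1) a_{n+2} + (2 n(n-1) - 3 n + 11) a_n = 0.
Thus a_{n+2} = (-2 n(n-1) + 3 n - 11) / ((n+1)(n+2)) * a_n.

Check with a_0 = 1, a_1 = -1 (apply the recurrence for n = 0, 1, 2, 3): a_0 = 1, a_1 = -1, a_2 = -11/2, a_3 = 4/3, a_4 = 33/8, a_5 = -14/15.

a_(n+2) = (-2 n(n-1) + 3 n - 11) / ((n+1)(n+2)) * a_n; check: a_0 = 1, a_1 = -1, a_2 = -11/2, a_3 = 4/3, a_4 = 33/8, a_5 = -14/15


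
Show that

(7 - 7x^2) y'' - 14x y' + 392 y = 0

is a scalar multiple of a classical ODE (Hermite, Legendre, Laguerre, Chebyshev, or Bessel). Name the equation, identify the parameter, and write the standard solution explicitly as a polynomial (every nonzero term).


All three coefficients share the factor 7; dividing through by 7 gives  (1 - x^2) y'' - 2x y' + 56 y = 0.
This matches the Legendre equation (1 - x^2) y'' - 2x y' + n(n+1) y = 0 (note the -2x y' term) with n(n+1) = 56, so n = 7; the polynomial solution is P_7(x).
With y = sum_k a_k x^k, matching x^k gives (k+2)(k+1) a_{k+2} = [k(k+1) - n(n+1)] a_k = (k - 7)(k + 8) a_k. The right side vanishes at k = 7, so the series with the parity of 7 terminates at degree 7.
Standard normalization (P_n(1) = 1): leading coefficient (2n)!/(2^n (n!)^2) = 87178291200/(128*25401600) = 429/16, so a_7 = 429/16. Work downward with a_k = (k+1)(k+2) a_{k+2} / ((k - 7)(k + 8)):
  a_5 = (6)(7)(429/16) / ((5 - 7)(5 + 8)) = (9009/8)/(-26) = -693/16
  a_3 = (4)(5)(-693/16) / ((3 - 7)(3 + 8)) = (-3465/4)/(-44) = 315/16
  a_1 = (2)(3)(315/16) / ((1 - 7)(1 + 8)) = (945/8)/(-54) = -35/16
Hence P_7(x) = 429 x^7/16 - 693 x^5/16 + 315 x^3/16 - 35 x/16.

P_7(x); series = 429 x^7/16 - 693 x^5/16 + 315 x^3/16 - 35 x/16


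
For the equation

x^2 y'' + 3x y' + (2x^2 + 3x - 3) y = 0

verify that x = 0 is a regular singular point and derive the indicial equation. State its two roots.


Divide by x^2 to reach normal form y'' + P_1(x) y' + P_2(x) y = 0 with P_1(x) = 3/x and P_2(x) = 2 + 3/x - 3/x^2.
x = 0 is a singular point because the y'-coefficient 3/x has a pole at x = 0 and the y-coefficient 2 + 3/x - 3/x^2 has a pole at x = 0.
It is a regular singular point because x P_1(x) = p(x) = 3 and x^2 P_2(x) = q(x) = 2x^2 + 3x - 3 are polynomials, hence analytic at x = 0.
p(0) = 3,  q(0) = -3.
Indicial equation: r(r-1) + p(0) r + q(0) = 0, i.e. r^2 + (p(0) - 1) r + q(0) = 0, i.e. r^2 + 2 r - 3 = 0.
Discriminant: (2)^2 - 4(-3) = 16, so r = (-2 ± 4)/2.
Solving: r_1 = 1, r_2 = -3.

indicial: r^2 + 2 r - 3 = 0; roots r_1 = 1, r_2 = -3


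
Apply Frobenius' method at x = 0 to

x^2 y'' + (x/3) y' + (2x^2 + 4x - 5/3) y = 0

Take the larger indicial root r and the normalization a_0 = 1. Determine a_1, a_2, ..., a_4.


Write in Frobenius form y'' + (p(x)/x) y' + (q(x)/x^2) y = 0:
  p(x) = 1/3,  q(x) = 2x^2 + 4x - 5/3.
Indicial equation: r(r-1) + (1/3) r + (-5/3) = 0 -> roots r_1 = 5/3, r_2 = -1.
Take r = r_1 = 5/3. Let y(x) = x^r sum_{n>=0} a_n x^n with a_0 = 1.
Substitute y = x^r sum a_n x^n and match x^{r+n}. The recurrence is
  D(n) a_n + 4 a_{n-1} + 2 a_{n-2} = 0,  where D(n) = (r+n)(r+n-1) + (1/3)(r+n) + (-5/3).
  a_n = [-4 a_{n-1} - 2 a_{n-2}] / D(n).
Since the indicial polynomial factors as (r - r_1)(r - r_2), D(n) = (r_1 + n - r_1)(r_1 + n - r_2) = n(n + 8/3).
Evaluating step by step (a_0 = 1):
  n = 1: D(1) = 1(1 + 8/3) = 11/3; numerator = -4(1) = -4; a_1 = (-4)/(11/3) = -12/11
  n = 2: D(2) = 2(2 + 8/3) = 28/3; numerator = -4(-12/11) - 2(1) = 26/11; a_2 = (26/11)/(28/3) = 39/154
  n = 3: D(3) = 3(3 + 8/3) = 17; numerator = -4(39/154) - 2(-12/11) = 90/77; a_3 = (90/77)/(17) = 90/1309
  n = 4: D(4) = 4(4 + 8/3) = 80/3; numerator = -4(90/1309) - 2(39/154) = -93/119; a_4 = (-93/119)/(80/3) = -279/9520

r = 5/3; a_0 = 1; a_1 = -12/11; a_2 = 39/154; a_3 = 90/1309; a_4 = -279/9520


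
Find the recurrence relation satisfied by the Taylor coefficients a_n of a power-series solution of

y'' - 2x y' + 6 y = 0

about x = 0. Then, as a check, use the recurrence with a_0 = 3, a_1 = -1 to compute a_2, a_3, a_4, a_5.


Substitute y = sum_n a_n x^n.
y''(x) has coefficient (n+2)(n+1) a_{n+2} at x^n;
-2 x y'(x) has coefficient -2 n a_n at x^n (shift);
6 y(x) has coefficient 6 a_n at x^n.
Matching x^n: (n+2)(n+1) a_{n+2} + (-2n + 6) a_n = 0.
Thus a_{n+2} = (2n - 6) / ((n+1)(n+2)) * a_n.

Check with a_0 = 3, a_1 = -1 (apply the recurrence for n = 0, 1, 2, 3): a_0 = 3, a_1 = -1, a_2 = -9, a_3 = 2/3, a_4 = 3/2, a_5 = 0.

a_(n+2) = (2n - 6) / ((n+1)(n+2)) * a_n; check: a_0 = 3, a_1 = -1, a_2 = -9, a_3 = 2/3, a_4 = 3/2, a_5 = 0
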